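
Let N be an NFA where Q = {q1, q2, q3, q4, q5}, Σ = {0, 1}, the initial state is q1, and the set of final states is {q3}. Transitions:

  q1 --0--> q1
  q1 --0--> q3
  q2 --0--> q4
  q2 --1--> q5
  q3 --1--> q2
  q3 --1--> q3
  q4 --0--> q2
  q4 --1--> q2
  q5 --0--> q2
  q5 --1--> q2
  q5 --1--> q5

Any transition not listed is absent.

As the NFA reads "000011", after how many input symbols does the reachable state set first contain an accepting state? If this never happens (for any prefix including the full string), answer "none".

1

Start in {q1}.
Read '0': {q1} → {q1, q3}.
None of the earlier sets intersect F, but {q1, q3} does.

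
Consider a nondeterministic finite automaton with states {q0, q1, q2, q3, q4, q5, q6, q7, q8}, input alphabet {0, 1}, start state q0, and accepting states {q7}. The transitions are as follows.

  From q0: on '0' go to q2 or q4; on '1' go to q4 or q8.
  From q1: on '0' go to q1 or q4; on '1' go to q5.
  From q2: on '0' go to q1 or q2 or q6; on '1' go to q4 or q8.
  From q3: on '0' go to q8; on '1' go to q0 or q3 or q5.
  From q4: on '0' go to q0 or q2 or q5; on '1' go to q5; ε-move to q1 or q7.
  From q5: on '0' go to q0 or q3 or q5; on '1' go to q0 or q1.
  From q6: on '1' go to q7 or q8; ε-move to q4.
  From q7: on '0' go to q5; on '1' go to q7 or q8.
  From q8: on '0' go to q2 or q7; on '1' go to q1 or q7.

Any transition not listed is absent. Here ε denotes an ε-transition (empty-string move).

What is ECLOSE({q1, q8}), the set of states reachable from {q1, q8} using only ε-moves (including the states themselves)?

Begin with {q1, q8}.
No ε-moves leave this set, so the closure equals the set itself.

{q1, q8}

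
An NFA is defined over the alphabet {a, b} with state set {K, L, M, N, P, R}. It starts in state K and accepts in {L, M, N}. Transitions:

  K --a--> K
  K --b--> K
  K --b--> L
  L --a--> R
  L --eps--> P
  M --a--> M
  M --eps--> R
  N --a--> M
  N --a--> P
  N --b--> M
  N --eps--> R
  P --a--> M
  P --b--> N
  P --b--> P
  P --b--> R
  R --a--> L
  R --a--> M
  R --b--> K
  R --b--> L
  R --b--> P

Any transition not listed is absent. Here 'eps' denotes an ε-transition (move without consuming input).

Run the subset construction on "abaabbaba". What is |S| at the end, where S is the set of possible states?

Start in {K}.
Read 'a': {K} → {K}.
Read 'b': {K} → {K, L, P}.
Read 'a': {K, L, P} → {K, M, R}.
Read 'a': {K, M, R} → {K, L, M, P, R}.
Read 'b': {K, L, M, P, R} → {K, L, N, P, R}.
Read 'b': {K, L, N, P, R} → {K, L, M, N, P, R}.
Read 'a': {K, L, M, N, P, R} → {K, L, M, P, R}.
Read 'b': {K, L, M, P, R} → {K, L, N, P, R}.
Read 'a': {K, L, N, P, R} → {K, L, M, P, R}.
That set has 5 states.

5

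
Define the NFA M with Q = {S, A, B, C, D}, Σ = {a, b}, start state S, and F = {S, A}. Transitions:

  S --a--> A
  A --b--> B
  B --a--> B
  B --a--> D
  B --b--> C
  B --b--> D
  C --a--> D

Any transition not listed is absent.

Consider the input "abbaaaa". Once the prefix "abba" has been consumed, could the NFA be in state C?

Start in {S}.
Read 'a': {S} → {A}.
Read 'b': {A} → {B}.
Read 'b': {B} → {C, D}.
Read 'a': {C, D} → {D}.
State C is not in {D}.

No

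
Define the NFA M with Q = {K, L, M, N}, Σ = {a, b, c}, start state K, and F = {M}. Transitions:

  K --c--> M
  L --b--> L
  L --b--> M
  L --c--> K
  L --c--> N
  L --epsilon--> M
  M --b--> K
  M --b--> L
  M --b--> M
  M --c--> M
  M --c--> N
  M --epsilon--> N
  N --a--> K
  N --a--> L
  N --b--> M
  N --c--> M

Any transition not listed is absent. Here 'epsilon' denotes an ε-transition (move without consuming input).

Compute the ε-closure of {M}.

Begin with {M}.
ε-move M → N; add N.

{M, N}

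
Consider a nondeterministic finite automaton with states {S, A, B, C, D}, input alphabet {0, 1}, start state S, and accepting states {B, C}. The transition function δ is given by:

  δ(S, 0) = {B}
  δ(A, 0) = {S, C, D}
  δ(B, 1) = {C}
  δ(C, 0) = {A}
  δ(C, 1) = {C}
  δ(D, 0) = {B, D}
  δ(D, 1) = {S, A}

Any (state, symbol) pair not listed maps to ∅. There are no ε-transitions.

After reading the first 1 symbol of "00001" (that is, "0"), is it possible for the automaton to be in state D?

Start in {S}.
Read '0': S→{B}; now {B}.
State D is not in {B}.

No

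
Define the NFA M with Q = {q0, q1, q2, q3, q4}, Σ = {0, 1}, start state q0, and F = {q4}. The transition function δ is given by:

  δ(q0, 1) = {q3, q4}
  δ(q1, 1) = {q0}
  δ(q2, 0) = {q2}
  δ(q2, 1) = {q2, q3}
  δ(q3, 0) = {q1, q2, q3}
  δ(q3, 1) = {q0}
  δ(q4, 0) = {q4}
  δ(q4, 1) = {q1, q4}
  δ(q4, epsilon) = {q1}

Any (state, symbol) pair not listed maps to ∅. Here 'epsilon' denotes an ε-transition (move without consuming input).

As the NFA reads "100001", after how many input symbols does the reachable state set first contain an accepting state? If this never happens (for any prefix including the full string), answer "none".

Start in {q0}.
Read '1': q0→{q3, q4}; union {q3, q4}; ε-closure = {q1, q3, q4}.
None of the earlier sets intersect F, but {q1, q3, q4} does.

1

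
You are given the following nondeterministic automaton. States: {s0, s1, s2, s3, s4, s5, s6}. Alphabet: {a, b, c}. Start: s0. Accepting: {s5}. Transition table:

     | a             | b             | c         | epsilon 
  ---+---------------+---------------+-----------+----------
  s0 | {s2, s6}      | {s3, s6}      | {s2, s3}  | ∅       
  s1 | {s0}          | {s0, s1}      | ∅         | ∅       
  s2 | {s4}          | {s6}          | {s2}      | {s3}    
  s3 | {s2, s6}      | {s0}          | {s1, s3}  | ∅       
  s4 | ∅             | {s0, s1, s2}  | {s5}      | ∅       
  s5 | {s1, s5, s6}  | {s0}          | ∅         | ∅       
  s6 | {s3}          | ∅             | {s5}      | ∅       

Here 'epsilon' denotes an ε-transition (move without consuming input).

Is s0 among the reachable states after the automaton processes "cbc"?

No

Start in {s0}.
Read 'c': s0→{s2, s3}; now {s2, s3}.
Read 'b': s2→{s6}, s3→{s0}; now {s0, s6}.
Read 'c': s0→{s2, s3}, s6→{s5}; now {s2, s3, s5}.
State s0 is not in {s2, s3, s5}.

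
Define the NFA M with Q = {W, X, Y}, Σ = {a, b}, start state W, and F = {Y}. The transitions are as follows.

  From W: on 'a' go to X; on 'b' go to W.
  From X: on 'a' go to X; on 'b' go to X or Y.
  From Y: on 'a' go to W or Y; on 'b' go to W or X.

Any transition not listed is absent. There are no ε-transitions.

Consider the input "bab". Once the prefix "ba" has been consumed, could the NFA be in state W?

Start in {W}.
Read 'b': W→{W}; now {W}.
Read 'a': W→{X}; now {X}.
State W is not in {X}.

No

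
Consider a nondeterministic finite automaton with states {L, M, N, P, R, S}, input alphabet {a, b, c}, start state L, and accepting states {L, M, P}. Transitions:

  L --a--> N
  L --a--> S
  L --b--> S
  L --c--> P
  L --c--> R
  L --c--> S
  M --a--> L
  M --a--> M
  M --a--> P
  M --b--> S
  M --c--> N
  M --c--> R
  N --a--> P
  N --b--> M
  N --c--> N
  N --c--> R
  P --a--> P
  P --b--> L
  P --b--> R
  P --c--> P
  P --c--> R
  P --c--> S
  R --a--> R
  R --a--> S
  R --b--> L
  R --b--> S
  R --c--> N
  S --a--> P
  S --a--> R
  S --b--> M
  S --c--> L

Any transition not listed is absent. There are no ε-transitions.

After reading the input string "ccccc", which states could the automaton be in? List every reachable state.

{L, N, P, R, S}

Start in {L}.
Read 'c': L→{P, R, S}; now {P, R, S}.
Read 'c': P→{P, R, S}, R→{N}, S→{L}; now {L, N, P, R, S}.
Read 'c': L→{P, R, S}, N→{N, R}, P→{P, R, S}, R→{N}, S→{L}; now {L, N, P, R, S}.
Read 'c': L→{P, R, S}, N→{N, R}, P→{P, R, S}, R→{N}, S→{L}; now {L, N, P, R, S}.
Read 'c': L→{P, R, S}, N→{N, R}, P→{P, R, S}, R→{N}, S→{L}; now {L, N, P, R, S}.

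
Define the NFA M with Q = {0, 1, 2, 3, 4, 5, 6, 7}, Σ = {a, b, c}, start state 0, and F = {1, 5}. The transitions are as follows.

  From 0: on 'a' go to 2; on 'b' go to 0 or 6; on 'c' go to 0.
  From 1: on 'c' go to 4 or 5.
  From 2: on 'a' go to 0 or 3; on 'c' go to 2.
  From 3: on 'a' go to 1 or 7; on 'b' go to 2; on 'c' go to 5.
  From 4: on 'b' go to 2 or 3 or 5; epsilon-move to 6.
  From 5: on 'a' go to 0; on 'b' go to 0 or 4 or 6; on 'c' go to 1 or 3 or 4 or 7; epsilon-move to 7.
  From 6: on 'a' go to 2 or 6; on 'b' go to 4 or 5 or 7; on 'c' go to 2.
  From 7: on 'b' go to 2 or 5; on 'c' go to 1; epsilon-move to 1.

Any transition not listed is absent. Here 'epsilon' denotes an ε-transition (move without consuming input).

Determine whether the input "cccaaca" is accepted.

No

Start in {0}.
Read 'c': 0→{0}; now {0}.
Read 'c': 0→{0}; now {0}.
Read 'c': 0→{0}; now {0}.
Read 'a': 0→{2}; now {2}.
Read 'a': 2→{0, 3}; now {0, 3}.
Read 'c': 0→{0}, 3→{5}; union {0, 5}; ε-closure = {0, 1, 5, 7}.
Read 'a': 0→{2}, 1→∅, 5→{0}, 7→∅; now {0, 2}.
The final set {0, 2} contains no accepting state.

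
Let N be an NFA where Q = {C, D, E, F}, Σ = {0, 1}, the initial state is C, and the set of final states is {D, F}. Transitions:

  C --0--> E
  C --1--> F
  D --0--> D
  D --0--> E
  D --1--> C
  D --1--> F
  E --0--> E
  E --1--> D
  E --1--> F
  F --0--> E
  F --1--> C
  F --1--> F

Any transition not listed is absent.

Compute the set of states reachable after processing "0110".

{E}

Start in {C}.
Read '0': {C} → {E}.
Read '1': {E} → {D, F}.
Read '1': {D, F} → {C, F}.
Read '0': {C, F} → {E}.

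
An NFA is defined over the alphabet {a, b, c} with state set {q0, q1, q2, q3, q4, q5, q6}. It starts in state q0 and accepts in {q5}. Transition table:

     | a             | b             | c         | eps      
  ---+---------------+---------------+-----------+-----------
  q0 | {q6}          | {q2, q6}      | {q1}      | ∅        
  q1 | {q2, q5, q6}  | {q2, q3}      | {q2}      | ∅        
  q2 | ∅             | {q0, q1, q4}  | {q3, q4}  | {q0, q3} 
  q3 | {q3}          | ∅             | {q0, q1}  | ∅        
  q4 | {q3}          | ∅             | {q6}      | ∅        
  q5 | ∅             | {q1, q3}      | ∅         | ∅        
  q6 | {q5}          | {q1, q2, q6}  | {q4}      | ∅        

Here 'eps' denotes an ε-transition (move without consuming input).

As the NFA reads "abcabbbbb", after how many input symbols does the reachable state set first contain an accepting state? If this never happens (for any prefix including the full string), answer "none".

4

Start in {q0}.
Read 'a': {q0} → {q6}.
Read 'b': {q6} → {q0, q1, q2, q3, q6}.
Read 'c': {q0, q1, q2, q3, q6} → {q0, q1, q2, q3, q4}.
Read 'a': {q0, q1, q2, q3, q4} → {q0, q2, q3, q5, q6}.
None of the earlier sets intersect F, but {q0, q2, q3, q5, q6} does.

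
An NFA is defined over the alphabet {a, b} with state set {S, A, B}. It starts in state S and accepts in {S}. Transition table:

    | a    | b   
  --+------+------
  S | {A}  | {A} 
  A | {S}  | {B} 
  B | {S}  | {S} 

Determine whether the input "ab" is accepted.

No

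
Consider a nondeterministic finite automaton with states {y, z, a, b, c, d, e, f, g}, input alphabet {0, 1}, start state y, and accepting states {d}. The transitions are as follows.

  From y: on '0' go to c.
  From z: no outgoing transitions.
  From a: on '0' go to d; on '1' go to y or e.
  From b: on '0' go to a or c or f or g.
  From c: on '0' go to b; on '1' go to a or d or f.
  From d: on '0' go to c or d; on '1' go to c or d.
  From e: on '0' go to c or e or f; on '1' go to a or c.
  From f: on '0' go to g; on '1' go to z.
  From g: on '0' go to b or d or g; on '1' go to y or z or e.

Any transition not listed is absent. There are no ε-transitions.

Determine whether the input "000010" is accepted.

Yes

Start in {y}.
Read '0': {y} → {c}.
Read '0': {c} → {b}.
Read '0': {b} → {a, c, f, g}.
Read '0': {a, c, f, g} → {b, d, g}.
Read '1': {b, d, g} → {y, z, c, d, e}.
Read '0': {y, z, c, d, e} → {b, c, d, e, f}.
The final set {b, c, d, e, f} contains the accepting state d.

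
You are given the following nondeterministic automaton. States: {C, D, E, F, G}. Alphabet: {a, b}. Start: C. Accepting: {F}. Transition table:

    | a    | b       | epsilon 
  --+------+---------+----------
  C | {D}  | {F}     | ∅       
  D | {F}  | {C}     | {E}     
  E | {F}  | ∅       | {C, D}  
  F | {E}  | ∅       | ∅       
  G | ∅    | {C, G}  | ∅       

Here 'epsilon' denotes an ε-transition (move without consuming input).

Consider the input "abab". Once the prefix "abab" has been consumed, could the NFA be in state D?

Start in {C}.
Read 'a': C→{D}; union {D}; ε-closure = {C, D, E}.
Read 'b': C→{F}, D→{C}, E→∅; now {C, F}.
Read 'a': C→{D}, F→{E}; union {D, E}; ε-closure = {C, D, E}.
Read 'b': C→{F}, D→{C}, E→∅; now {C, F}.
State D is not in {C, F}.

No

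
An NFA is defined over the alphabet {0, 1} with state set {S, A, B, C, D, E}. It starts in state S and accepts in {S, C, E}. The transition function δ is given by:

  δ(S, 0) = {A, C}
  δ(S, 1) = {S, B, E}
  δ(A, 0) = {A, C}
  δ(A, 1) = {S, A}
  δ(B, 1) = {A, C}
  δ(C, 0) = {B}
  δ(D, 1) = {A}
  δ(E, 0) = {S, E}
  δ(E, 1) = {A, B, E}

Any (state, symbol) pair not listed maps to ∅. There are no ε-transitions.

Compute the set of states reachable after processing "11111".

Start in {S}.
Read '1': S→{S, B, E}; now {S, B, E}.
Read '1': S→{S, B, E}, B→{A, C}, E→{A, B, E}; now {S, A, B, C, E}.
Read '1': S→{S, B, E}, A→{S, A}, B→{A, C}, C→∅, E→{A, B, E}; now {S, A, B, C, E}.
Read '1': S→{S, B, E}, A→{S, A}, B→{A, C}, C→∅, E→{A, B, E}; now {S, A, B, C, E}.
Read '1': S→{S, B, E}, A→{S, A}, B→{A, C}, C→∅, E→{A, B, E}; now {S, A, B, C, E}.

{S, A, B, C, E}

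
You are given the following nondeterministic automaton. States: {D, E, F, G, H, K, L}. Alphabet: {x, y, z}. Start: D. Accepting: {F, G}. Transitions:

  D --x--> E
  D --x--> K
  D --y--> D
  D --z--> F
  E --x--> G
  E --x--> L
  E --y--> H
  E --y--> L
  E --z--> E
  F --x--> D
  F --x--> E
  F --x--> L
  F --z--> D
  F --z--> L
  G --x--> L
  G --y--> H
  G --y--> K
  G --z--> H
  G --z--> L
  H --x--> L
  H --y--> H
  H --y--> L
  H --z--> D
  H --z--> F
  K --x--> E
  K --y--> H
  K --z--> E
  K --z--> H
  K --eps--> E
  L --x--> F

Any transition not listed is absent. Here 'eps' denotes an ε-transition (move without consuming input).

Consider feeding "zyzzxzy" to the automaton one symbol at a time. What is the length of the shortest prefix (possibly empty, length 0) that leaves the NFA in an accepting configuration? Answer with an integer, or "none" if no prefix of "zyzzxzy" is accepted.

1

Start in {D}.
Read 'z': D→{F}; now {F}.
None of the earlier sets intersect F, but {F} does.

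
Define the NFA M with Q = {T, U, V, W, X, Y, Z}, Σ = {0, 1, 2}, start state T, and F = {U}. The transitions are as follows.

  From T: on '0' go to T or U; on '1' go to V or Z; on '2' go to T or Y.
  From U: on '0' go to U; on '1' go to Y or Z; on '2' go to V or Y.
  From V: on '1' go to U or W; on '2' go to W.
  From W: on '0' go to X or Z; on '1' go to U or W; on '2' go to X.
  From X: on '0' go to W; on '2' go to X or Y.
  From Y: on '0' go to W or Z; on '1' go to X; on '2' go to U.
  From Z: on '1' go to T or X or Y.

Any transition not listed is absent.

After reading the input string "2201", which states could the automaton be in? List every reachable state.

{T, U, V, W, X, Y, Z}

Start in {T}.
Read '2': {T} → {T, Y}.
Read '2': {T, Y} → {T, U, Y}.
Read '0': {T, U, Y} → {T, U, W, Z}.
Read '1': {T, U, W, Z} → {T, U, V, W, X, Y, Z}.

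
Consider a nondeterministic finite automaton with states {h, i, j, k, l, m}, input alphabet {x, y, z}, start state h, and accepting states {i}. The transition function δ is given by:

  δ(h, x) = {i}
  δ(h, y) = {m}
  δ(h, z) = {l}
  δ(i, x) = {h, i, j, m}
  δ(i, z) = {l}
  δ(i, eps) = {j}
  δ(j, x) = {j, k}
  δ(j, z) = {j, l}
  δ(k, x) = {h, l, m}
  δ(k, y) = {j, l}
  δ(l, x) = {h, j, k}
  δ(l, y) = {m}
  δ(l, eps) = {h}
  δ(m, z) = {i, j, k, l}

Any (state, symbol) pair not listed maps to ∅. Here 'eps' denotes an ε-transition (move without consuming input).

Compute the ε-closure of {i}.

{i, j}

Begin with {i}.
ε-move i → j; add j.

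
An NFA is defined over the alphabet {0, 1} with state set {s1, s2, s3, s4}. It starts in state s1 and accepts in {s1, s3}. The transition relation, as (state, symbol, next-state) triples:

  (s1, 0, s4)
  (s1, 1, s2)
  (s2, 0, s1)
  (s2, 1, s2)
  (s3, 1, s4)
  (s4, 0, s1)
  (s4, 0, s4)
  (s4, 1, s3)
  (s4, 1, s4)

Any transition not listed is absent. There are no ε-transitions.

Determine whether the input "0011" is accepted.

Start in {s1}.
Read '0': {s1} → {s4}.
Read '0': {s4} → {s1, s4}.
Read '1': {s1, s4} → {s2, s3, s4}.
Read '1': {s2, s3, s4} → {s2, s3, s4}.
The final set {s2, s3, s4} contains the accepting state s3.

Yes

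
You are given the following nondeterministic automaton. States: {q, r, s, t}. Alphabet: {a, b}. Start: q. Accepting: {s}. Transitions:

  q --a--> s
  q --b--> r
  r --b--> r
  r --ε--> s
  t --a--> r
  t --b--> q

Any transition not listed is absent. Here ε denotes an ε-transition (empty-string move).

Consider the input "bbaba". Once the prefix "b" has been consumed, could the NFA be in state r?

Start in {q}.
Read 'b': q→{r}; union {r}; ε-closure = {r, s}.
State r is in {r, s}.

Yes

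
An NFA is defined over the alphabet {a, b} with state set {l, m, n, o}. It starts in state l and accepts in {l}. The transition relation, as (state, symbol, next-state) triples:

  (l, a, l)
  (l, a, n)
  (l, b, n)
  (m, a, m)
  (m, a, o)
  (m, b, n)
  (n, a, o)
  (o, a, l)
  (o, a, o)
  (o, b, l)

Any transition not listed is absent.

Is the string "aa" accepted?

Yes

Start in {l}.
Read 'a': l→{l, n}; now {l, n}.
Read 'a': l→{l, n}, n→{o}; now {l, n, o}.
The final set {l, n, o} contains the accepting state l.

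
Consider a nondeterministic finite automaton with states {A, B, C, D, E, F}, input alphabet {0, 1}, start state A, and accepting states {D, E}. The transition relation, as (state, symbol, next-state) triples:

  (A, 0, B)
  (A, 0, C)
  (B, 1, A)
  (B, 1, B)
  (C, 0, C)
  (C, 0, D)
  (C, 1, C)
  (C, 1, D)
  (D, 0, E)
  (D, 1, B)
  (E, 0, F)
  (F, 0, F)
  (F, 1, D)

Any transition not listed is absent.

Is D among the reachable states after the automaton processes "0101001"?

Yes

Start in {A}.
Read '0': {A} → {B, C}.
Read '1': {B, C} → {A, B, C, D}.
Read '0': {A, B, C, D} → {B, C, D, E}.
Read '1': {B, C, D, E} → {A, B, C, D}.
Read '0': {A, B, C, D} → {B, C, D, E}.
Read '0': {B, C, D, E} → {C, D, E, F}.
Read '1': {C, D, E, F} → {B, C, D}.
State D is in {B, C, D}.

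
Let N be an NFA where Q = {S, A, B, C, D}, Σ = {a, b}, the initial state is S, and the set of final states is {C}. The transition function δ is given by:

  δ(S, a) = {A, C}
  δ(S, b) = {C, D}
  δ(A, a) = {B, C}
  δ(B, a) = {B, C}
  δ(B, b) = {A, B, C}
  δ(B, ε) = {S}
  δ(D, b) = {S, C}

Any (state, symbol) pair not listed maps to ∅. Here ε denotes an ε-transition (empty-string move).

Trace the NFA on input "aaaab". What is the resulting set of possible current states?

Start in {S}.
Read 'a': {S} → {A, C}.
Read 'a': {A, C} → {S, B, C}.
Read 'a': {S, B, C} → {S, A, B, C}.
Read 'a': {S, A, B, C} → {S, A, B, C}.
Read 'b': {S, A, B, C} → {S, A, B, C, D}.

{S, A, B, C, D}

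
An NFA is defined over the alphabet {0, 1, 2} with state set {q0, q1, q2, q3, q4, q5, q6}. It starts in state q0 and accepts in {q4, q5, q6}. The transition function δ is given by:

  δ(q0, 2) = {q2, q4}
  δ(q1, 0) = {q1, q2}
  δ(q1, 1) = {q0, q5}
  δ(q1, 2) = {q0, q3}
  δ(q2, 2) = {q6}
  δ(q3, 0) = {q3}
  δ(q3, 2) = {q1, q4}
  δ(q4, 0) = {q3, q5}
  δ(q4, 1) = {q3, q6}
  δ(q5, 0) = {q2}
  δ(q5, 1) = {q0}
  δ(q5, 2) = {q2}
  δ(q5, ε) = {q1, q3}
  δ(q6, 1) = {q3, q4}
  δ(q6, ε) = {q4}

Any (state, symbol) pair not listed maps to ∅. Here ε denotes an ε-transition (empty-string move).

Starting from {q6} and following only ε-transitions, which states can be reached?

Begin with {q6}.
ε-move q6 → q4; add q4.

{q4, q6}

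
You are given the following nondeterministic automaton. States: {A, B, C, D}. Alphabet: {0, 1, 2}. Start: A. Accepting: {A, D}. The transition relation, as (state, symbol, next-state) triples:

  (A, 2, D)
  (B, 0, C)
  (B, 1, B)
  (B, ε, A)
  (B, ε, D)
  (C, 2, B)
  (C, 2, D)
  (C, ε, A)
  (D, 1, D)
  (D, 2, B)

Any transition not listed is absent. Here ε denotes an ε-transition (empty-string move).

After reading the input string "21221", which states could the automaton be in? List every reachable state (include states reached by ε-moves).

{A, B, D}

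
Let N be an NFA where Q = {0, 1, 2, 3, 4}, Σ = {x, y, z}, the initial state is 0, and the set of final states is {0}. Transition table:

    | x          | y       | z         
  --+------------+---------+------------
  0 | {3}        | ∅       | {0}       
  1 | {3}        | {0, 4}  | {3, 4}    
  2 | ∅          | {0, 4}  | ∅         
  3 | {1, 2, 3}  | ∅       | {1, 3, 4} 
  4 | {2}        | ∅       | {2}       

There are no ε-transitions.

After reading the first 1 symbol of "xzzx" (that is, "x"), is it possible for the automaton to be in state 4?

Start in {0}.
Read 'x': 0→{3}; now {3}.
State 4 is not in {3}.

No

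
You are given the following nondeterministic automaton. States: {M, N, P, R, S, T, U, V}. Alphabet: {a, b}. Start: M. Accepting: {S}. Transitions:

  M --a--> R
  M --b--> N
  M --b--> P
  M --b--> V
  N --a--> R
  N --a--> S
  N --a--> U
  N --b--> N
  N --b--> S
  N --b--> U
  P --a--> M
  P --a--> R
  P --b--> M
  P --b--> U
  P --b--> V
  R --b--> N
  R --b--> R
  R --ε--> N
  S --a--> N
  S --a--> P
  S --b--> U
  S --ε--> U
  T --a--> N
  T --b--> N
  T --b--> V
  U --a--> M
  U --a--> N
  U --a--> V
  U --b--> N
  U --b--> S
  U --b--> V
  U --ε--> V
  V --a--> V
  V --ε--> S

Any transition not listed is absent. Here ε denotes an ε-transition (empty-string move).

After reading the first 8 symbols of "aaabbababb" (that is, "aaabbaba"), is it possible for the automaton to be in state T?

No

Start in {M}.
Read 'a': M→{R}; union {R}; ε-closure = {N, R}.
Read 'a': N→{R, S, U}, R→∅; union {R, S, U}; ε-closure = {N, R, S, U, V}.
Read 'a': N→{R, S, U}, R→∅, S→{N, P}, U→{M, N, V}, V→{V}; now {M, N, P, R, S, U, V}.
Read 'b': M→{N, P, V}, N→{N, S, U}, P→{M, U, V}, R→{N, R}, S→{U}, U→{N, S, V}, V→∅; now {M, N, P, R, S, U, V}.
Read 'b': M→{N, P, V}, N→{N, S, U}, P→{M, U, V}, R→{N, R}, S→{U}, U→{N, S, V}, V→∅; now {M, N, P, R, S, U, V}.
Read 'a': M→{R}, N→{R, S, U}, P→{M, R}, R→∅, S→{N, P}, U→{M, N, V}, V→{V}; now {M, N, P, R, S, U, V}.
Read 'b': M→{N, P, V}, N→{N, S, U}, P→{M, U, V}, R→{N, R}, S→{U}, U→{N, S, V}, V→∅; now {M, N, P, R, S, U, V}.
Read 'a': M→{R}, N→{R, S, U}, P→{M, R}, R→∅, S→{N, P}, U→{M, N, V}, V→{V}; now {M, N, P, R, S, U, V}.
State T is not in {M, N, P, R, S, U, V}.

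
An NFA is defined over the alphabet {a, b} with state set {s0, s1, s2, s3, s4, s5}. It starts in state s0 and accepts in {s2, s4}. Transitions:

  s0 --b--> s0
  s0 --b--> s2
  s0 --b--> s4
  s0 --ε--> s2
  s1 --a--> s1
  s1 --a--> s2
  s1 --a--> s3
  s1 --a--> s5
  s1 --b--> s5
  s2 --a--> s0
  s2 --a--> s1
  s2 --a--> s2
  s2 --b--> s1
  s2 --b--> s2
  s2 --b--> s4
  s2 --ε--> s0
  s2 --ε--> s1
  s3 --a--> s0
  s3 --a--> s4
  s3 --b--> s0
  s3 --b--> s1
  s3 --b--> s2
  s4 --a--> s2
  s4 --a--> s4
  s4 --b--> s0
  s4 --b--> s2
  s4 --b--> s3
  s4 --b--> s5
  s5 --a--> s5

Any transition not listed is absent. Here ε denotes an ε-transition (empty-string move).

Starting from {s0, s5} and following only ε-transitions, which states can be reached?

Begin with {s0, s5}.
ε-move s0 → s2; add s2.
ε-move s2 → s1; add s1.

{s0, s1, s2, s5}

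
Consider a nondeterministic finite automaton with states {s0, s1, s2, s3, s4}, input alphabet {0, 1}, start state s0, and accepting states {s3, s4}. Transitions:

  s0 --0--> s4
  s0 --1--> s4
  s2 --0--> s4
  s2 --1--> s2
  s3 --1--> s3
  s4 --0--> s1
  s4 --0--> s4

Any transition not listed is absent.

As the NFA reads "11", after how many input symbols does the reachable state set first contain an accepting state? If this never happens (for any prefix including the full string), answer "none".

1

Start in {s0}.
Read '1': s0→{s4}; now {s4}.
None of the earlier sets intersect F, but {s4} does.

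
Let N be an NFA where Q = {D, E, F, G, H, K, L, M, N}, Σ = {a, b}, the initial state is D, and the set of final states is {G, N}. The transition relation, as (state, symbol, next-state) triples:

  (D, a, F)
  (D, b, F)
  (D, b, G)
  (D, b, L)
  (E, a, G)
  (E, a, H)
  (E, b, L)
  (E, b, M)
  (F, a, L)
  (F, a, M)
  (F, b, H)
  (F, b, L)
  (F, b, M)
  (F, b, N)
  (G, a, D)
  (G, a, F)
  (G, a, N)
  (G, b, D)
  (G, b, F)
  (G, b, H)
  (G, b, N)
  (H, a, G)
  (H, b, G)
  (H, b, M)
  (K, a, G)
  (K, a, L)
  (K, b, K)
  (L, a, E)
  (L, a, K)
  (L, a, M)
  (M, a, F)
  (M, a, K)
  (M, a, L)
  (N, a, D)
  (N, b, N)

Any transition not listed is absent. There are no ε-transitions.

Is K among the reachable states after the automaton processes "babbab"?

Yes

Start in {D}.
Read 'b': {D} → {F, G, L}.
Read 'a': {F, G, L} → {D, E, F, K, L, M, N}.
Read 'b': {D, E, F, K, L, M, N} → {F, G, H, K, L, M, N}.
Read 'b': {F, G, H, K, L, M, N} → {D, F, G, H, K, L, M, N}.
Read 'a': {D, F, G, H, K, L, M, N} → {D, E, F, G, K, L, M, N}.
Read 'b': {D, E, F, G, K, L, M, N} → {D, F, G, H, K, L, M, N}.
State K is in {D, F, G, H, K, L, M, N}.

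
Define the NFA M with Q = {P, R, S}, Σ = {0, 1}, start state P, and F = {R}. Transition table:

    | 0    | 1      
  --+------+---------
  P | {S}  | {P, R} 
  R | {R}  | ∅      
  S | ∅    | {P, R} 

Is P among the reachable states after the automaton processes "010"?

No

Start in {P}.
Read '0': {P} → {S}.
Read '1': {S} → {P, R}.
Read '0': {P, R} → {R, S}.
State P is not in {R, S}.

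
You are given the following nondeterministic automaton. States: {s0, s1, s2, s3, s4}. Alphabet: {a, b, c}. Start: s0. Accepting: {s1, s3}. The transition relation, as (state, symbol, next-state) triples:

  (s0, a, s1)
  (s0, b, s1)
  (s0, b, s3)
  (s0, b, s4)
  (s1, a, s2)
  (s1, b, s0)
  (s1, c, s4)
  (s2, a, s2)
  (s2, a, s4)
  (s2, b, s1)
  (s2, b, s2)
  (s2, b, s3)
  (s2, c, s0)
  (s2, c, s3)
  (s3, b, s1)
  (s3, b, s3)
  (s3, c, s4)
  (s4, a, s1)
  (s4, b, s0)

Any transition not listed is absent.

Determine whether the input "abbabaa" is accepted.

Yes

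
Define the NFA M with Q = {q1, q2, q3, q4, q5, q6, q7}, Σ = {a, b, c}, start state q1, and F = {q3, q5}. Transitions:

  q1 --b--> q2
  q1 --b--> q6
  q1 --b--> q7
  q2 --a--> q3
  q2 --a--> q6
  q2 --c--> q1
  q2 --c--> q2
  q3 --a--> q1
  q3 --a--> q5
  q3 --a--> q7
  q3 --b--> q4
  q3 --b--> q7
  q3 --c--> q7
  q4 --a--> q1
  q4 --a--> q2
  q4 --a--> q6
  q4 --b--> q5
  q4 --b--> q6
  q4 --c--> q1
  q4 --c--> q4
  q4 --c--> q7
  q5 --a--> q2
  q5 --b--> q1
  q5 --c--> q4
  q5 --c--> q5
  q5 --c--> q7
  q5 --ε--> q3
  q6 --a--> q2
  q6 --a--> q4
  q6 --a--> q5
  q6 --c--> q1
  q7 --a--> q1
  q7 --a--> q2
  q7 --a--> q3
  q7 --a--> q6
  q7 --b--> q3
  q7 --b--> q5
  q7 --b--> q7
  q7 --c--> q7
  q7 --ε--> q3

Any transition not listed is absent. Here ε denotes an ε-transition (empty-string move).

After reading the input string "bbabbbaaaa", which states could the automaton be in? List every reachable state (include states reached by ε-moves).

{q1, q2, q3, q4, q5, q6, q7}

Start in {q1}.
Read 'b': {q1} → {q2, q3, q6, q7}.
Read 'b': {q2, q3, q6, q7} → {q3, q4, q5, q7}.
Read 'a': {q3, q4, q5, q7} → {q1, q2, q3, q5, q6, q7}.
Read 'b': {q1, q2, q3, q5, q6, q7} → {q1, q2, q3, q4, q5, q6, q7}.
Read 'b': {q1, q2, q3, q4, q5, q6, q7} → {q1, q2, q3, q4, q5, q6, q7}.
Read 'b': {q1, q2, q3, q4, q5, q6, q7} → {q1, q2, q3, q4, q5, q6, q7}.
Read 'a': {q1, q2, q3, q4, q5, q6, q7} → {q1, q2, q3, q4, q5, q6, q7}.
Read 'a': {q1, q2, q3, q4, q5, q6, q7} → {q1, q2, q3, q4, q5, q6, q7}.
Read 'a': {q1, q2, q3, q4, q5, q6, q7} → {q1, q2, q3, q4, q5, q6, q7}.
Read 'a': {q1, q2, q3, q4, q5, q6, q7} → {q1, q2, q3, q4, q5, q6, q7}.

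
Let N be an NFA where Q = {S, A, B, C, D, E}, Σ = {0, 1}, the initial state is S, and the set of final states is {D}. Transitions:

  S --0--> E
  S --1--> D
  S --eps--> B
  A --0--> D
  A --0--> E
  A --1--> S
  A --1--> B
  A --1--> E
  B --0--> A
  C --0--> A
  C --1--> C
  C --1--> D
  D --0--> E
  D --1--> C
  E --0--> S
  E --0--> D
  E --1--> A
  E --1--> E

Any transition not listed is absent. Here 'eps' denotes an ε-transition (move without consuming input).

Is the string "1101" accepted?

No

Start: ε-closure({S}) = {S, B}.
Read '1': {S, B} → {D}.
Read '1': {D} → {C}.
Read '0': {C} → {A}.
Read '1': {A} → {S, B, E}.
The final set {S, B, E} contains no accepting state.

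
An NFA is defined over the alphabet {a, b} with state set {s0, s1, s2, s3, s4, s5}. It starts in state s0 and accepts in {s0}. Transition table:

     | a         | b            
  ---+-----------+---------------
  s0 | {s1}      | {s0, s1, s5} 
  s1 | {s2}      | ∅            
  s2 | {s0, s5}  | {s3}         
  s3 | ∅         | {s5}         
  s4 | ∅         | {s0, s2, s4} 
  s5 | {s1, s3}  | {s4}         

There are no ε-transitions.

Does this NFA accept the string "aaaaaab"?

Yes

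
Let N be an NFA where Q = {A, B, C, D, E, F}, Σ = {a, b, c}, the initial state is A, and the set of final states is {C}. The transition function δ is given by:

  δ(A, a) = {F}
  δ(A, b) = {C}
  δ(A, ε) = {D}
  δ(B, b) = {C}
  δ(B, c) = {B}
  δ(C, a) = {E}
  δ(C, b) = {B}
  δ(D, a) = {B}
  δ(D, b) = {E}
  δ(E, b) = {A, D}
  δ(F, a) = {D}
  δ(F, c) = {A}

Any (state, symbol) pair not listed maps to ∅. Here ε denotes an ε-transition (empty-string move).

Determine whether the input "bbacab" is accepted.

Yes

Start: ε-closure({A}) = {A, D}.
Read 'b': A→{C}, D→{E}; now {C, E}.
Read 'b': C→{B}, E→{A, D}; now {A, B, D}.
Read 'a': A→{F}, B→∅, D→{B}; now {B, F}.
Read 'c': B→{B}, F→{A}; union {A, B}; ε-closure = {A, B, D}.
Read 'a': A→{F}, B→∅, D→{B}; now {B, F}.
Read 'b': B→{C}, F→∅; now {C}.
The final set {C} contains the accepting state C.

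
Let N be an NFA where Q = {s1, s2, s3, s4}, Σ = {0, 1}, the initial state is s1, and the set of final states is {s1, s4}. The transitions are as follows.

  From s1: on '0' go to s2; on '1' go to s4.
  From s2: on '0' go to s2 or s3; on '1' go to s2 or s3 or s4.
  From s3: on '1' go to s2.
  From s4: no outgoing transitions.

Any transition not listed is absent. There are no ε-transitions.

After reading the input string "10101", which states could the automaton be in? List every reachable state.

∅

Start in {s1}.
Read '1': s1→{s4}; now {s4}.
Read '0': s4→∅; now ∅.
The set is empty and remains empty for the remaining 3 symbols.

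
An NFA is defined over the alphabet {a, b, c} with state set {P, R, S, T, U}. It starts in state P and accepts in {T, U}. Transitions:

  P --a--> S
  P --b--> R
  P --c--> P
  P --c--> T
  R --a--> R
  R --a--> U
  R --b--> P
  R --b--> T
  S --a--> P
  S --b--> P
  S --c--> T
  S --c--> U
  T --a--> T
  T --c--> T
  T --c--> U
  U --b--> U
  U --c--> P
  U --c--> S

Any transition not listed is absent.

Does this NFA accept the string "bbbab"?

Yes

Start in {P}.
Read 'b': P→{R}; now {R}.
Read 'b': R→{P, T}; now {P, T}.
Read 'b': P→{R}, T→∅; now {R}.
Read 'a': R→{R, U}; now {R, U}.
Read 'b': R→{P, T}, U→{U}; now {P, T, U}.
The final set {P, T, U} contains the accepting states T, U.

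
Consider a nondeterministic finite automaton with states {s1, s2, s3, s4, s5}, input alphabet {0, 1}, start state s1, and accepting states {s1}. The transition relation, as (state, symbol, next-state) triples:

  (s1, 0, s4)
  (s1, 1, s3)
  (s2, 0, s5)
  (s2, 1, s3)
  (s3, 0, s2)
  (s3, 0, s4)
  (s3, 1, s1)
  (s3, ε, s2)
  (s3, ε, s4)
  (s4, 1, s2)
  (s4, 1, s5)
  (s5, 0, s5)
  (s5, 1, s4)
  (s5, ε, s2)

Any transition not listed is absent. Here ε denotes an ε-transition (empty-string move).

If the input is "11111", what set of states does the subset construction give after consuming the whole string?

{s1, s2, s3, s4, s5}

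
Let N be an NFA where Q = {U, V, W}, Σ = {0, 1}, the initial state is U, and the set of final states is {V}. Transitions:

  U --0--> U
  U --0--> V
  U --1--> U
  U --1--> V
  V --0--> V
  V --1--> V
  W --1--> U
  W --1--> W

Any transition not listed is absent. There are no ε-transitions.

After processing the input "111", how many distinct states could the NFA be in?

2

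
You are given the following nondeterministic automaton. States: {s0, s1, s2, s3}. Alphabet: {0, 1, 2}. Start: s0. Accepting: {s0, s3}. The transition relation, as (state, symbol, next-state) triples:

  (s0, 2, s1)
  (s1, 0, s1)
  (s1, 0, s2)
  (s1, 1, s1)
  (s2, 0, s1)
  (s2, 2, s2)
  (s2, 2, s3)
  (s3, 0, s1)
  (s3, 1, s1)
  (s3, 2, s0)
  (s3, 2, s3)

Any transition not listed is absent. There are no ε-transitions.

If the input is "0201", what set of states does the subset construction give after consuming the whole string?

∅

Start in {s0}.
Read '0': {s0} → ∅.
The set is empty and remains empty for the remaining 3 symbols.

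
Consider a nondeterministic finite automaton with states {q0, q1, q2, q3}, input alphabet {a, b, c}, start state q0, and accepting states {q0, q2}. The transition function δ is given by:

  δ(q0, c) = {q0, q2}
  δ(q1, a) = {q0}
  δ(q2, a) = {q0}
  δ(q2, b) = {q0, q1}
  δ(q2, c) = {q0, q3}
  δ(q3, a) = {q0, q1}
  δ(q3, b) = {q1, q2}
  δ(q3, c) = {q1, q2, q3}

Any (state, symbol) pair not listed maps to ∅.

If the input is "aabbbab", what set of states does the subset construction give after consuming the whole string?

Start in {q0}.
Read 'a': {q0} → ∅.
The set is empty and remains empty for the remaining 6 symbols.

∅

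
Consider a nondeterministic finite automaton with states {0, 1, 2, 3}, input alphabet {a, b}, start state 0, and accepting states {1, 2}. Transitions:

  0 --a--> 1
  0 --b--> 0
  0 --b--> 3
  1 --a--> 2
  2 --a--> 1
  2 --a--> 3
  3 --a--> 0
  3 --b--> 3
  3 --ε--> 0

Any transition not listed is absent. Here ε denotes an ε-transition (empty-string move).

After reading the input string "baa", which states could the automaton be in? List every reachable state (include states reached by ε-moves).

{1, 2}

Start in {0}.
Read 'b': {0} → {0, 3}.
Read 'a': {0, 3} → {0, 1}.
Read 'a': {0, 1} → {1, 2}.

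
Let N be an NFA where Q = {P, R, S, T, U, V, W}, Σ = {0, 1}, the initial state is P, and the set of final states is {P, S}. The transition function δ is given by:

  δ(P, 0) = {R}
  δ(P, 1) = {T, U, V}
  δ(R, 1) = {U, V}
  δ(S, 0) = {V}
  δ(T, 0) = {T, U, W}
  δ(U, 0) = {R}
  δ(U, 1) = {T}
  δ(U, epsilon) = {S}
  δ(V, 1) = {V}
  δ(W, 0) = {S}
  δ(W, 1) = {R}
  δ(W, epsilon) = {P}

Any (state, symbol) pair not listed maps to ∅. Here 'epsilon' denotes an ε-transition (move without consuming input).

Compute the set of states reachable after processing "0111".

{V}

Start in {P}.
Read '0': P→{R}; now {R}.
Read '1': R→{U, V}; union {U, V}; ε-closure = {S, U, V}.
Read '1': S→∅, U→{T}, V→{V}; now {T, V}.
Read '1': T→∅, V→{V}; now {V}.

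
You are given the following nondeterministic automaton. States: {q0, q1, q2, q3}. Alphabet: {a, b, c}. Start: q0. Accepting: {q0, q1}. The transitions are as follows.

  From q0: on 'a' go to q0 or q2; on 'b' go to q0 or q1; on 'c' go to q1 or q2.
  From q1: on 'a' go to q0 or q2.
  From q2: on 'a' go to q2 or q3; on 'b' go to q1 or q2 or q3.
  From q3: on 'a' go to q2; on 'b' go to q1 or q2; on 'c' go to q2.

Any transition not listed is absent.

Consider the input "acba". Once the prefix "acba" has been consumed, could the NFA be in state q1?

No

Start in {q0}.
Read 'a': {q0} → {q0, q2}.
Read 'c': {q0, q2} → {q1, q2}.
Read 'b': {q1, q2} → {q1, q2, q3}.
Read 'a': {q1, q2, q3} → {q0, q2, q3}.
State q1 is not in {q0, q2, q3}.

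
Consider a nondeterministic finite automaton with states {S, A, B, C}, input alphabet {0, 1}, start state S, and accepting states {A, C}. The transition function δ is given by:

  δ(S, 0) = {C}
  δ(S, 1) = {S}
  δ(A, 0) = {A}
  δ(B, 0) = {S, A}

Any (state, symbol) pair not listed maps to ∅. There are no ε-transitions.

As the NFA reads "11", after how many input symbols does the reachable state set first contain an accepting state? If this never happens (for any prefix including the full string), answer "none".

Start in {S}.
Read '1': S→{S}; now {S}.
Read '1': S→{S}; now {S}.
No reachable set along the way intersects F.

none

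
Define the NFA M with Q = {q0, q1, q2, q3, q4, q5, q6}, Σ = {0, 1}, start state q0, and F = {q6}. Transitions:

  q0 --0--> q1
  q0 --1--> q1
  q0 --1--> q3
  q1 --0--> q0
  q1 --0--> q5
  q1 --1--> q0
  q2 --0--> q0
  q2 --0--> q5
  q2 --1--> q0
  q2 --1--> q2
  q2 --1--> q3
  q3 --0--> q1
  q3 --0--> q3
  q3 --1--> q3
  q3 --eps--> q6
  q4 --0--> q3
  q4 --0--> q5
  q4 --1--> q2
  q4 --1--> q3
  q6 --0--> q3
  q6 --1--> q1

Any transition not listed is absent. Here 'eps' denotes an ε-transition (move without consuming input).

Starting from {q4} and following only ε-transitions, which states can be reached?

{q4}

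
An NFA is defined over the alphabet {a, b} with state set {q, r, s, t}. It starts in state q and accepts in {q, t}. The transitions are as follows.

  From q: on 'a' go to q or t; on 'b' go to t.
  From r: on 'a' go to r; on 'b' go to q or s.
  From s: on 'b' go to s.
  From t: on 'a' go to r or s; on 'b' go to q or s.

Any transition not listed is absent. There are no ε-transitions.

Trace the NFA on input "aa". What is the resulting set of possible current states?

{q, r, s, t}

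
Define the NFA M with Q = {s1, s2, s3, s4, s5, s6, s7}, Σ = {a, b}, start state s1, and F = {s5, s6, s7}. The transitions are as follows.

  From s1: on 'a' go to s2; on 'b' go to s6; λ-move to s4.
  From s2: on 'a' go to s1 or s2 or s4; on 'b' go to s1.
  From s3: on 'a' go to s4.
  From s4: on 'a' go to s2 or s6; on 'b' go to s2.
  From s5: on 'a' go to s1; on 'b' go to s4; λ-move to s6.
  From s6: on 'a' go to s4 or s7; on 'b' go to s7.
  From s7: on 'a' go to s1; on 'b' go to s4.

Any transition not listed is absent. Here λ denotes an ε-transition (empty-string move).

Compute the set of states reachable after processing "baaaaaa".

{s1, s2, s4, s6, s7}

Start: ε-closure({s1}) = {s1, s4}.
Read 'b': s1→{s6}, s4→{s2}; now {s2, s6}.
Read 'a': s2→{s1, s2, s4}, s6→{s4, s7}; now {s1, s2, s4, s7}.
Read 'a': s1→{s2}, s2→{s1, s2, s4}, s4→{s2, s6}, s7→{s1}; now {s1, s2, s4, s6}.
Read 'a': s1→{s2}, s2→{s1, s2, s4}, s4→{s2, s6}, s6→{s4, s7}; now {s1, s2, s4, s6, s7}.
Read 'a': s1→{s2}, s2→{s1, s2, s4}, s4→{s2, s6}, s6→{s4, s7}, s7→{s1}; now {s1, s2, s4, s6, s7}.
Read 'a': s1→{s2}, s2→{s1, s2, s4}, s4→{s2, s6}, s6→{s4, s7}, s7→{s1}; now {s1, s2, s4, s6, s7}.
Read 'a': s1→{s2}, s2→{s1, s2, s4}, s4→{s2, s6}, s6→{s4, s7}, s7→{s1}; now {s1, s2, s4, s6, s7}.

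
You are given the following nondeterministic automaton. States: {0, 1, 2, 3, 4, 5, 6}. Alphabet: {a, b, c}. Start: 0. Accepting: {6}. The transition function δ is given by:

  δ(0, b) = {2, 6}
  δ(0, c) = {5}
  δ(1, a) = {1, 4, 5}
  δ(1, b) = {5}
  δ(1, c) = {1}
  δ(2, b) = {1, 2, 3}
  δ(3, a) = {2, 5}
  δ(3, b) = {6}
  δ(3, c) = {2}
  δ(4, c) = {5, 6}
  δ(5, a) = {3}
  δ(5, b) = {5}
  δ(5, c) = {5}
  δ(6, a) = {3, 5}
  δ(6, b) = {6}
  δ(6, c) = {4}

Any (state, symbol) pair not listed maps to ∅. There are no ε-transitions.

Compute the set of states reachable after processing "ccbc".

Start in {0}.
Read 'c': 0→{5}; now {5}.
Read 'c': 5→{5}; now {5}.
Read 'b': 5→{5}; now {5}.
Read 'c': 5→{5}; now {5}.

{5}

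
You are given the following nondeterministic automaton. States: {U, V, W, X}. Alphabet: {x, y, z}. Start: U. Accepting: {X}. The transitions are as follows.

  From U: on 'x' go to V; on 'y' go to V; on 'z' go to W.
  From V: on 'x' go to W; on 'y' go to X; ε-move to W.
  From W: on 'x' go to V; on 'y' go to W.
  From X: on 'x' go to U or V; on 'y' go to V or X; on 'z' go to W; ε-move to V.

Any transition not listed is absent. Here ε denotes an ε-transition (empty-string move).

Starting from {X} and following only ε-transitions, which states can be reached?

Begin with {X}.
ε-move X → V; add V.
ε-move V → W; add W.

{V, W, X}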